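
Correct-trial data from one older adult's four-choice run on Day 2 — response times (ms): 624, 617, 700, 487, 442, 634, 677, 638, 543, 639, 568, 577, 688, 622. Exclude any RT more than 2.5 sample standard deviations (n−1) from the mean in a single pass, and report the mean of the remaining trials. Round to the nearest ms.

n = 14, ΣRT = 8456, M = 604.000
Σ(x−M)² = 71454.00; s = √(71454.00/13) = 74.138
Cutoffs: 604.000 ± 2.5·74.138 → [418.7, 789.3]
No RTs fall outside the cutoffs; all 14 retained. Mean = 8456/14 = 604.000

604 ms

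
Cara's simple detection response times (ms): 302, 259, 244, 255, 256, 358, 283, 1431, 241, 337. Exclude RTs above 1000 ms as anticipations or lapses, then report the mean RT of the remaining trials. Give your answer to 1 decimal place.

Excluded: 1431
Retained (n=9): Σ = 2535
Mean = 2535/9 = 281.6667

281.7 ms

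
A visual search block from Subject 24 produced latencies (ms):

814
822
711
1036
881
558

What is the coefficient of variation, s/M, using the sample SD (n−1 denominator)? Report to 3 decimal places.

0.200

n = 6, Σ = 4822, M = 803.6667
Σ(x−M)² = 129341.333; s = √(129341.333/5) = 160.8361
CV = 160.8361 / 803.6667 = 0.20013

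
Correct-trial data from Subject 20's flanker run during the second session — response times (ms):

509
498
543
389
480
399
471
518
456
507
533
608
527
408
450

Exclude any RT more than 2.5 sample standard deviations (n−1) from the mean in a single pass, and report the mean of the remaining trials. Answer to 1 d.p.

n = 15, ΣRT = 7296, M = 486.400
Σ(x−M)² = 49677.60; s = √(49677.60/14) = 59.568
Cutoffs: 486.400 ± 2.5·59.568 → [337.5, 635.3]
No RTs fall outside the cutoffs; all 15 retained. Mean = 7296/15 = 486.400

486.4 ms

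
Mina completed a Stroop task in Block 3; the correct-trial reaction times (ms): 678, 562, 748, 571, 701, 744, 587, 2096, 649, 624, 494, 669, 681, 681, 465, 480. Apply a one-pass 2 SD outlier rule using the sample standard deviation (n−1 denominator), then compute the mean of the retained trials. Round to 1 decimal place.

n = 16, ΣRT = 11430, M = 714.375
Σ(x−M)² = 2154809.75; s = √(2154809.75/15) = 379.017
Cutoffs: 714.375 ± 2·379.017 → [-43.7, 1472.4]
Outside: 2096 → excluded.
Retained (n=15): Σ = 9334, mean = 9334/15 = 622.267

622.3 ms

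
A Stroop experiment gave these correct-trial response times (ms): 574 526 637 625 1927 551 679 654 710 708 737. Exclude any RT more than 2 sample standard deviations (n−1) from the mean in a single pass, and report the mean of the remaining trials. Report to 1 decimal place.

n = 11, ΣRT = 8328, M = 757.091
Σ(x−M)² = 1551712.91; s = √(1551712.91/10) = 393.918
Cutoffs: 757.091 ± 2·393.918 → [-30.7, 1544.9]
Outside: 1927 → excluded.
Retained (n=10): Σ = 6401, mean = 6401/10 = 640.100

640.1 ms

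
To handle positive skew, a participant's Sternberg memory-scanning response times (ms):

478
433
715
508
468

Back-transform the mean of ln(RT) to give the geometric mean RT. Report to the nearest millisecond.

512 ms

ln(RT): 6.1696, 6.0707, 6.5723, 6.2305, 6.1485
Mean ln(RT) = 31.1916/5 = 6.23832
Geometric mean = exp(6.23832) = 512.00 ms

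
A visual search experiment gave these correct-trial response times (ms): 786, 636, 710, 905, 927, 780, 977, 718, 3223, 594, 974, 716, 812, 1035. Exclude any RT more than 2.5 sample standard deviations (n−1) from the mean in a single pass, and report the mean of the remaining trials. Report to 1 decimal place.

813.1 ms

n = 14, ΣRT = 13793, M = 985.214
Σ(x−M)² = 5626604.36; s = √(5626604.36/13) = 657.887
Cutoffs: 985.214 ± 2.5·657.887 → [-659.5, 2629.9]
Outside: 3223 → excluded.
Retained (n=13): Σ = 10570, mean = 10570/13 = 813.077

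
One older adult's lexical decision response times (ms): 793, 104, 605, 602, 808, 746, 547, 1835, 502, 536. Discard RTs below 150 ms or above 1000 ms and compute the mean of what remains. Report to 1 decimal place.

Excluded: 104, 1835
Retained (n=8): Σ = 5139
Mean = 5139/8 = 642.3750

642.4 ms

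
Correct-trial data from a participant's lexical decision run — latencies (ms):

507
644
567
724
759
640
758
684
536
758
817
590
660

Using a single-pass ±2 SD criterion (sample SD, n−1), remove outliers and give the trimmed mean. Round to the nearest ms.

n = 13, ΣRT = 8644, M = 664.923
Σ(x−M)² = 111004.92; s = √(111004.92/12) = 96.179
Cutoffs: 664.923 ± 2·96.179 → [472.6, 857.3]
No RTs fall outside the cutoffs; all 13 retained. Mean = 8644/13 = 664.923

665 ms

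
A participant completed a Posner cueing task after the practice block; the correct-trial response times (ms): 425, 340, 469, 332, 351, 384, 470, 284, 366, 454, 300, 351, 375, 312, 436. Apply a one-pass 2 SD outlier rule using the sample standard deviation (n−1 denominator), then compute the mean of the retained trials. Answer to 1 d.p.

n = 15, ΣRT = 5649, M = 376.600
Σ(x−M)² = 52547.60; s = √(52547.60/14) = 61.265
Cutoffs: 376.600 ± 2·61.265 → [254.1, 499.1]
No RTs fall outside the cutoffs; all 15 retained. Mean = 5649/15 = 376.600

376.6 ms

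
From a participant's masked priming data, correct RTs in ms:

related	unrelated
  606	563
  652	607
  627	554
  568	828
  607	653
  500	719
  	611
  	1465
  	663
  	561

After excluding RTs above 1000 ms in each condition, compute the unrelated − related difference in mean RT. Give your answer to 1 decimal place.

46.6 ms

unrelated: exclude 1465
M(related) = 3560/6 = 593.333
M(unrelated) = 5759/9 = 639.889
Difference = 639.889 − 593.333 = 46.556 ms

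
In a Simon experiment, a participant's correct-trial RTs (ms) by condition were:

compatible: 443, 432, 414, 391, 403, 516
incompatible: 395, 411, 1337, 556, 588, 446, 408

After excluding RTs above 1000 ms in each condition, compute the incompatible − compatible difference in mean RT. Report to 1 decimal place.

incompatible: exclude 1337
M(compatible) = 2599/6 = 433.167
M(incompatible) = 2804/6 = 467.333
Difference = 467.333 − 433.167 = 34.167 ms

34.2 ms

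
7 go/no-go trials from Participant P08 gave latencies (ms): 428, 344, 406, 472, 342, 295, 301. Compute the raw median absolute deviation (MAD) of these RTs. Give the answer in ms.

Sorted: 295, 301, 342, 344, 406, 428, 472 → median = 344
|x − 344|: 84, 0, 62, 128, 2, 49, 43
Sorted deviations: 0, 2, 43, 49, 62, 84, 128 → MAD = 49

49 ms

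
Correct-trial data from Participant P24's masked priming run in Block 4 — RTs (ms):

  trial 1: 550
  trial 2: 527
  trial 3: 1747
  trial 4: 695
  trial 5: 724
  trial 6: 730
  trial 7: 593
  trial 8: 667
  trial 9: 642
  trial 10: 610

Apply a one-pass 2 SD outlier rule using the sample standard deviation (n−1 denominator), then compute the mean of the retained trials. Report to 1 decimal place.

637.6 ms

n = 10, ΣRT = 7485, M = 748.500
Σ(x−M)² = 1150618.50; s = √(1150618.50/9) = 357.556
Cutoffs: 748.500 ± 2·357.556 → [33.4, 1463.6]
Outside: 1747 → excluded.
Retained (n=9): Σ = 5738, mean = 5738/9 = 637.556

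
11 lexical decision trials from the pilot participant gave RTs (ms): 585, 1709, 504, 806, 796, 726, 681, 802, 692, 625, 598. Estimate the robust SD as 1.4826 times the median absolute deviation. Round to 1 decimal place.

Sorted: 504, 585, 598, 625, 681, 692, 726, 796, 802, 806, 1709 → median = 692
|x − 692| sorted: 0, 11, 34, 67, 94, 104, 107, 110, 114, 188, 1017 → MAD = 104
Robust SD ≈ 1.4826 × 104 = 154.190

154.2 ms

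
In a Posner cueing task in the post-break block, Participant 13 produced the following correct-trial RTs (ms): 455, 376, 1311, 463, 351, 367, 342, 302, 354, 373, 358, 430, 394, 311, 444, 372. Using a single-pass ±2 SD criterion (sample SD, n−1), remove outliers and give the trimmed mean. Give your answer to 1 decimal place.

n = 16, ΣRT = 7003, M = 437.688
Σ(x−M)² = 847409.44; s = √(847409.44/15) = 237.685
Cutoffs: 437.688 ± 2·237.685 → [-37.7, 913.1]
Outside: 1311 → excluded.
Retained (n=15): Σ = 5692, mean = 5692/15 = 379.467

379.5 ms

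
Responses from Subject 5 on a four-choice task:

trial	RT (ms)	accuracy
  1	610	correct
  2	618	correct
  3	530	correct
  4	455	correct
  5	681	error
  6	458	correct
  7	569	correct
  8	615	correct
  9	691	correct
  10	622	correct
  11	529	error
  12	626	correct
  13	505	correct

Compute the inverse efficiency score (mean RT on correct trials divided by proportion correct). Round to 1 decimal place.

676.8 ms

Correct trials (n=11): 610, 618, 530, 455, 458, 569, 615, 691, 622, 626, 505
Mean correct RT = 6299/11 = 572.6364 ms
Proportion correct = 11/13
IES = 572.6364 / (11/13) = 676.752 ms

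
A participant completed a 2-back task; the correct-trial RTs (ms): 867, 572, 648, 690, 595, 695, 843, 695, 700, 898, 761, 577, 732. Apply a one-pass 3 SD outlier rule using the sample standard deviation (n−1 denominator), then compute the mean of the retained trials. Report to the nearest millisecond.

713 ms

n = 13, ΣRT = 9273, M = 713.308
Σ(x−M)² = 135376.77; s = √(135376.77/12) = 106.214
Cutoffs: 713.308 ± 3·106.214 → [394.7, 1031.9]
No RTs fall outside the cutoffs; all 13 retained. Mean = 9273/13 = 713.308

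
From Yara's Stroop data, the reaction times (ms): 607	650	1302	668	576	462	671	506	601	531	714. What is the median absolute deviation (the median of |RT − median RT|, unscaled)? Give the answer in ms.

64 ms

Sorted: 462, 506, 531, 576, 601, 607, 650, 668, 671, 714, 1302 → median = 607
|x − 607|: 0, 43, 695, 61, 31, 145, 64, 101, 6, 76, 107
Sorted deviations: 0, 6, 31, 43, 61, 64, 76, 101, 107, 145, 695 → MAD = 64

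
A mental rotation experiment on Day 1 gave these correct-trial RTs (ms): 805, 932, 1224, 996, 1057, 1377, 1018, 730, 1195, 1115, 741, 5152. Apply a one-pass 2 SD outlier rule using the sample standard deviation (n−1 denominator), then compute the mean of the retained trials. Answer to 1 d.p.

1017.3 ms

n = 12, ΣRT = 16342, M = 1361.833
Σ(x−M)² = 16097797.67; s = √(16097797.67/11) = 1209.726
Cutoffs: 1361.833 ± 2·1209.726 → [-1057.6, 3781.3]
Outside: 5152 → excluded.
Retained (n=11): Σ = 11190, mean = 11190/11 = 1017.273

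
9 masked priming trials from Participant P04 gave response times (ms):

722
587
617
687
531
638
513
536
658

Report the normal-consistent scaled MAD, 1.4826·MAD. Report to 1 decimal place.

Sorted: 513, 531, 536, 587, 617, 638, 658, 687, 722 → median = 617
|x − 617| sorted: 0, 21, 30, 41, 70, 81, 86, 104, 105 → MAD = 70
Robust SD ≈ 1.4826 × 70 = 103.782

103.8 ms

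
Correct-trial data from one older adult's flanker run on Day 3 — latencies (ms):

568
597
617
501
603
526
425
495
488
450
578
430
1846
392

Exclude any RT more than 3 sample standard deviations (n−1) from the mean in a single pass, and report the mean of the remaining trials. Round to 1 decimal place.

n = 14, ΣRT = 8516, M = 608.286
Σ(x−M)² = 1717504.86; s = √(1717504.86/13) = 363.477
Cutoffs: 608.286 ± 3·363.477 → [-482.1, 1698.7]
Outside: 1846 → excluded.
Retained (n=13): Σ = 6670, mean = 6670/13 = 513.077

513.1 ms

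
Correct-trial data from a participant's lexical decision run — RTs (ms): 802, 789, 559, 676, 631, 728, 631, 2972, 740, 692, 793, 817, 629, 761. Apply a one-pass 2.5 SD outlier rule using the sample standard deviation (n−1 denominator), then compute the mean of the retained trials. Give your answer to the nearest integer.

n = 14, ΣRT = 12220, M = 872.857
Σ(x−M)² = 4825521.71; s = √(4825521.71/13) = 609.257
Cutoffs: 872.857 ± 2.5·609.257 → [-650.3, 2396.0]
Outside: 2972 → excluded.
Retained (n=13): Σ = 9248, mean = 9248/13 = 711.385

711 ms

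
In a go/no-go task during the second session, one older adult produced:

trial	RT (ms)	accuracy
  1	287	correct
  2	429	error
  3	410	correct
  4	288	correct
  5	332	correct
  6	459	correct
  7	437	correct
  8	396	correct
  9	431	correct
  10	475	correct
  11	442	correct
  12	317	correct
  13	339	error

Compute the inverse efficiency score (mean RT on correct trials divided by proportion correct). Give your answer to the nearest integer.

459 ms

Correct trials (n=11): 287, 410, 288, 332, 459, 437, 396, 431, 475, 442, 317
Mean correct RT = 4274/11 = 388.5455 ms
Proportion correct = 11/13
IES = 388.5455 / (11/13) = 459.190 ms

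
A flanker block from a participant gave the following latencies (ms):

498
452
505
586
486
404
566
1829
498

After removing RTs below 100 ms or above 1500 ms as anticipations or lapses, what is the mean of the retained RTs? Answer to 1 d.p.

Excluded: 1829
Retained (n=8): Σ = 3995
Mean = 3995/8 = 499.3750

499.4 ms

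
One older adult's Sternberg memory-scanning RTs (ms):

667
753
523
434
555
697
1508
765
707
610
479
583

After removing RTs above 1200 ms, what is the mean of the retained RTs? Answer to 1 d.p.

Excluded: 1508
Retained (n=11): Σ = 6773
Mean = 6773/11 = 615.7273

615.7 ms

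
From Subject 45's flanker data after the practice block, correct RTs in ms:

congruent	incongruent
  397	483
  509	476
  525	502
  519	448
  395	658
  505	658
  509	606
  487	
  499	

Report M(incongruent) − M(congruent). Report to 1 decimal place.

64.5 ms

M(congruent) = 4345/9 = 482.778
M(incongruent) = 3831/7 = 547.286
Difference = 547.286 − 482.778 = 64.508 ms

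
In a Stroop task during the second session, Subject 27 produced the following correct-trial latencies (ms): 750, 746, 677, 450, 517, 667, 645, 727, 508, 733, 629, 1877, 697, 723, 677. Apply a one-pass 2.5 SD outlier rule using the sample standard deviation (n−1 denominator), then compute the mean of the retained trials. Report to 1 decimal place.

n = 15, ΣRT = 11023, M = 734.867
Σ(x−M)² = 1517131.73; s = √(1517131.73/14) = 329.191
Cutoffs: 734.867 ± 2.5·329.191 → [-88.1, 1557.8]
Outside: 1877 → excluded.
Retained (n=14): Σ = 9146, mean = 9146/14 = 653.286

653.3 ms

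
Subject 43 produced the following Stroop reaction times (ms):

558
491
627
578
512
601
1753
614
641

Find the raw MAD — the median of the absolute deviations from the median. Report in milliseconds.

40 ms

Sorted: 491, 512, 558, 578, 601, 614, 627, 641, 1753 → median = 601
|x − 601|: 43, 110, 26, 23, 89, 0, 1152, 13, 40
Sorted deviations: 0, 13, 23, 26, 40, 43, 89, 110, 1152 → MAD = 40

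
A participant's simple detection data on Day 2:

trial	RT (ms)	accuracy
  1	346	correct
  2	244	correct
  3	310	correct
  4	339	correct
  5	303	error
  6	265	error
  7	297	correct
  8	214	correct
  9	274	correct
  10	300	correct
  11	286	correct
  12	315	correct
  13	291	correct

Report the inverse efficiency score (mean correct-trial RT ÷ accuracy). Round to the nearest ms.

Correct trials (n=11): 346, 244, 310, 339, 297, 214, 274, 300, 286, 315, 291
Mean correct RT = 3216/11 = 292.3636 ms
Proportion correct = 11/13
IES = 292.3636 / (11/13) = 345.521 ms

346 ms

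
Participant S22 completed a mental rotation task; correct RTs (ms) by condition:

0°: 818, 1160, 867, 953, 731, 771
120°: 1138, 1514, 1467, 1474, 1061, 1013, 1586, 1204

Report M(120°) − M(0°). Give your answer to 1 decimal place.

M(0°) = 5300/6 = 883.333
M(120°) = 10457/8 = 1307.125
Difference = 1307.125 − 883.333 = 423.792 ms

423.8 ms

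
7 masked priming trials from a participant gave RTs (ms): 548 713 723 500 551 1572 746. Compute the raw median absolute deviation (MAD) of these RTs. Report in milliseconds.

Sorted: 500, 548, 551, 713, 723, 746, 1572 → median = 713
|x − 713|: 165, 0, 10, 213, 162, 859, 33
Sorted deviations: 0, 10, 33, 162, 165, 213, 859 → MAD = 162

162 ms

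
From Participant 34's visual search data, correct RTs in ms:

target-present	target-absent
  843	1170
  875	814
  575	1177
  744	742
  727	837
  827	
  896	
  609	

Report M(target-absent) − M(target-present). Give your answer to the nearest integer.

M(target-present) = 6096/8 = 762.000
M(target-absent) = 4740/5 = 948.000
Difference = 948.000 − 762.000 = 186.000 ms

186 ms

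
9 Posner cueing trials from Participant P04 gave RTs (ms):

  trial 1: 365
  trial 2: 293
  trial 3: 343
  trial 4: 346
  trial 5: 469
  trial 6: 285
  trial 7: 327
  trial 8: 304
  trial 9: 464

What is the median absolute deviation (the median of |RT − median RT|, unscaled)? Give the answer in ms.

39 ms

Sorted: 285, 293, 304, 327, 343, 346, 365, 464, 469 → median = 343
|x − 343|: 22, 50, 0, 3, 126, 58, 16, 39, 121
Sorted deviations: 0, 3, 16, 22, 39, 50, 58, 121, 126 → MAD = 39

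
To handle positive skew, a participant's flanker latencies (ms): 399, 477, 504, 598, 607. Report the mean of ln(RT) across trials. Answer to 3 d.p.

6.236

ln(RT): 5.9890, 6.1675, 6.2226, 6.3936, 6.4085
Σ ln(RT) = 31.1812
Mean = 31.1812/5 = 6.23623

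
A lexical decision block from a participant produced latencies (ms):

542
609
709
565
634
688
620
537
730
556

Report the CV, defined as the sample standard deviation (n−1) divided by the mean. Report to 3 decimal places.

n = 10, Σ = 6190, M = 619.0000
Σ(x−M)² = 45046.000; s = √(45046.000/9) = 70.7468
CV = 70.7468 / 619.0000 = 0.11429

0.114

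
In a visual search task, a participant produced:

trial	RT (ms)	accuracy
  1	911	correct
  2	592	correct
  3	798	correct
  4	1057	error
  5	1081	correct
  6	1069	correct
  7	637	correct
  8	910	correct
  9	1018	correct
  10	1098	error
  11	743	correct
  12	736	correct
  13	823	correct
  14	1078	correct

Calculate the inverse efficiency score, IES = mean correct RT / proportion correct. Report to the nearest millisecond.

1011 ms

Correct trials (n=12): 911, 592, 798, 1081, 1069, 637, 910, 1018, 743, 736, 823, 1078
Mean correct RT = 10396/12 = 866.3333 ms
Proportion correct = 12/14
IES = 866.3333 / (12/14) = 1010.722 ms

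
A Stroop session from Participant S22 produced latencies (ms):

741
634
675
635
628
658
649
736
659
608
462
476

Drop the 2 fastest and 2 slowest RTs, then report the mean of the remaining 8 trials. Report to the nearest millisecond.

Sorted: 462, 476, 608, 628, 634, 635, 649, 658, 659, 675, 736, 741
Drop lowest 2 (462, 476) and highest 2 (736, 741)
Remaining (n=8): Σ = 5146, mean = 5146/8 = 643.250

643 ms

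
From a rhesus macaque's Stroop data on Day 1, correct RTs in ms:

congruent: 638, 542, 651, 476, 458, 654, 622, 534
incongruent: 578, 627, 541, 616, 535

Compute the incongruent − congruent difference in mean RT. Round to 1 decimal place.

M(congruent) = 4575/8 = 571.875
M(incongruent) = 2897/5 = 579.400
Difference = 579.400 − 571.875 = 7.525 ms

7.5 ms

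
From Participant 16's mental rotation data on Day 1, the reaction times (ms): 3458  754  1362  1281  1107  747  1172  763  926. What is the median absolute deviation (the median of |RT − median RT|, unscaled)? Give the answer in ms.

Sorted: 747, 754, 763, 926, 1107, 1172, 1281, 1362, 3458 → median = 1107
|x − 1107|: 2351, 353, 255, 174, 0, 360, 65, 344, 181
Sorted deviations: 0, 65, 174, 181, 255, 344, 353, 360, 2351 → MAD = 255

255 ms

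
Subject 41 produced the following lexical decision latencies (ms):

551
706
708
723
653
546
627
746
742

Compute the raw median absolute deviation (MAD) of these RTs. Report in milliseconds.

Sorted: 546, 551, 627, 653, 706, 708, 723, 742, 746 → median = 706
|x − 706|: 155, 0, 2, 17, 53, 160, 79, 40, 36
Sorted deviations: 0, 2, 17, 36, 40, 53, 79, 155, 160 → MAD = 40

40 ms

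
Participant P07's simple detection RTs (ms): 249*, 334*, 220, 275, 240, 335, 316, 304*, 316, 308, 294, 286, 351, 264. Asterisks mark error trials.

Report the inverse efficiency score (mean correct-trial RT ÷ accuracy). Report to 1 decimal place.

Correct trials (n=11): 220, 275, 240, 335, 316, 316, 308, 294, 286, 351, 264
Mean correct RT = 3205/11 = 291.3636 ms
Proportion correct = 11/14
IES = 291.3636 / (11/14) = 370.826 ms

370.8 ms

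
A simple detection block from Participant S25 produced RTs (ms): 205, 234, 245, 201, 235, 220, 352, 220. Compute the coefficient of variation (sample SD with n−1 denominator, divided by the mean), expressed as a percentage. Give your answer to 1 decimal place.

20.1%

n = 8, Σ = 1912, M = 239.0000
Σ(x−M)² = 16168.000; s = √(16168.000/7) = 48.0595
CV = 48.0595 / 239.0000 = 0.20109 = 20.109%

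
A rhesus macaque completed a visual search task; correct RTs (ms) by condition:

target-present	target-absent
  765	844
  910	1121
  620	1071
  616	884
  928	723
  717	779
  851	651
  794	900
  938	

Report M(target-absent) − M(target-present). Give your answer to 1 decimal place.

78.4 ms

M(target-present) = 7139/9 = 793.222
M(target-absent) = 6973/8 = 871.625
Difference = 871.625 − 793.222 = 78.403 ms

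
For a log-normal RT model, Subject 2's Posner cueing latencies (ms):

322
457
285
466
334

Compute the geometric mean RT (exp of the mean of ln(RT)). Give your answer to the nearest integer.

366 ms

ln(RT): 5.7746, 6.1247, 5.6525, 6.1442, 5.8111
Mean ln(RT) = 29.5071/5 = 5.90141
Geometric mean = exp(5.90141) = 365.55 ms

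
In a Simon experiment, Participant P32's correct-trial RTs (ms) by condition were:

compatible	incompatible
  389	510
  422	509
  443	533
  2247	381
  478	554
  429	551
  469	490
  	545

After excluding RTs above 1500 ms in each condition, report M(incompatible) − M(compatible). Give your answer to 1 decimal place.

70.8 ms

compatible: exclude 2247
M(compatible) = 2630/6 = 438.333
M(incompatible) = 4073/8 = 509.125
Difference = 509.125 − 438.333 = 70.792 ms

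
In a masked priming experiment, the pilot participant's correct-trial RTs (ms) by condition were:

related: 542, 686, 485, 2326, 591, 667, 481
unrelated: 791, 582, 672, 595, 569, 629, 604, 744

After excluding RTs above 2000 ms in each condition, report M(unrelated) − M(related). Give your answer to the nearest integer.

73 ms

related: exclude 2326
M(related) = 3452/6 = 575.333
M(unrelated) = 5186/8 = 648.250
Difference = 648.250 − 575.333 = 72.917 ms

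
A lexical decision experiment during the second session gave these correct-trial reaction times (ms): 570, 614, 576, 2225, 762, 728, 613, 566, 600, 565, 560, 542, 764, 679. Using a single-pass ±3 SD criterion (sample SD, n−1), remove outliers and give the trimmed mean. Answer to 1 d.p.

n = 14, ΣRT = 10364, M = 740.286
Σ(x−M)² = 2450054.86; s = √(2450054.86/13) = 434.126
Cutoffs: 740.286 ± 3·434.126 → [-562.1, 2042.7]
Outside: 2225 → excluded.
Retained (n=13): Σ = 8139, mean = 8139/13 = 626.077

626.1 ms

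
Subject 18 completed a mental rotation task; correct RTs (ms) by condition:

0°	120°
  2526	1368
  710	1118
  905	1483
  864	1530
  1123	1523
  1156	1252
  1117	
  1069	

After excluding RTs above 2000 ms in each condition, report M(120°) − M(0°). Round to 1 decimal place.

0°: exclude 2526
M(0°) = 6944/7 = 992.000
M(120°) = 8274/6 = 1379.000
Difference = 1379.000 − 992.000 = 387.000 ms

387.0 ms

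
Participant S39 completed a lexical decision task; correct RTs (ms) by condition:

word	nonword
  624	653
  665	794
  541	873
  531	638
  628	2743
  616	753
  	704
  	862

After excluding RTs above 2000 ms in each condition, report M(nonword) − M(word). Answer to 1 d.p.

nonword: exclude 2743
M(word) = 3605/6 = 600.833
M(nonword) = 5277/7 = 753.857
Difference = 753.857 − 600.833 = 153.024 ms

153.0 ms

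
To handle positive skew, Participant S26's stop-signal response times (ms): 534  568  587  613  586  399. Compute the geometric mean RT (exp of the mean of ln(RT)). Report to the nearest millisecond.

ln(RT): 6.2804, 6.3421, 6.3750, 6.4184, 6.3733, 5.9890
Mean ln(RT) = 37.7782/6 = 6.29636
Geometric mean = exp(6.29636) = 542.60 ms

543 ms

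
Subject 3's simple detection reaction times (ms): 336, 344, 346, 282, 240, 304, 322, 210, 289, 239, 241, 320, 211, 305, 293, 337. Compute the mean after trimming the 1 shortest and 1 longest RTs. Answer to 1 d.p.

Sorted: 210, 211, 239, 240, 241, 282, 289, 293, 304, 305, 320, 322, 336, 337, 344, 346
Drop lowest 1 (210) and highest 1 (346)
Remaining (n=14): Σ = 4063, mean = 4063/14 = 290.214

290.2 ms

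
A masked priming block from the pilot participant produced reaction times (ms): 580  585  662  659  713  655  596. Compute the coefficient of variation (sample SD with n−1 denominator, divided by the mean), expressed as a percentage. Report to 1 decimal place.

7.8%

n = 7, Σ = 4450, M = 635.7143
Σ(x−M)² = 14831.429; s = √(14831.429/6) = 49.7183
CV = 49.7183 / 635.7143 = 0.07821 = 7.821%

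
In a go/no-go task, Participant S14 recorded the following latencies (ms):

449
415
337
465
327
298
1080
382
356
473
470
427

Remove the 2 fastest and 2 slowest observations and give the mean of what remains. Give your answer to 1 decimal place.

412.6 ms

Sorted: 298, 327, 337, 356, 382, 415, 427, 449, 465, 470, 473, 1080
Drop lowest 2 (298, 327) and highest 2 (473, 1080)
Remaining (n=8): Σ = 3301, mean = 3301/8 = 412.625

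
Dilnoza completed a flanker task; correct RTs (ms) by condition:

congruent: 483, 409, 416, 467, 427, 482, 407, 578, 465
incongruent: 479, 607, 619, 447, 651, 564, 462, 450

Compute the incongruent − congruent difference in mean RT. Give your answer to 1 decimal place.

M(congruent) = 4134/9 = 459.333
M(incongruent) = 4279/8 = 534.875
Difference = 534.875 − 459.333 = 75.542 ms

75.5 ms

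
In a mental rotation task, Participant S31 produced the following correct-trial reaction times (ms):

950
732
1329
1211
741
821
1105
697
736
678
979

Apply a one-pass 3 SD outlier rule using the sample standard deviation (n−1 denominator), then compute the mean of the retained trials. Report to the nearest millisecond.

907 ms

n = 11, ΣRT = 9979, M = 907.182
Σ(x−M)² = 508095.64; s = √(508095.64/10) = 225.410
Cutoffs: 907.182 ± 3·225.410 → [231.0, 1583.4]
No RTs fall outside the cutoffs; all 11 retained. Mean = 9979/11 = 907.182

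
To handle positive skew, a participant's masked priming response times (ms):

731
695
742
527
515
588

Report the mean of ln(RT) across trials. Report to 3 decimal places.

6.439

ln(RT): 6.5944, 6.5439, 6.6093, 6.2672, 6.2442, 6.3767
Σ ln(RT) = 38.6358
Mean = 38.6358/6 = 6.43929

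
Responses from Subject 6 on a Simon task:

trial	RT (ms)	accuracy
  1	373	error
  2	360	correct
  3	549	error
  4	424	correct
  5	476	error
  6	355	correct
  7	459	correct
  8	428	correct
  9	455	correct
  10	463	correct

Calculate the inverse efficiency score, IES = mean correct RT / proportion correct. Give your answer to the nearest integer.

601 ms

Correct trials (n=7): 360, 424, 355, 459, 428, 455, 463
Mean correct RT = 2944/7 = 420.5714 ms
Proportion correct = 7/10
IES = 420.5714 / (7/10) = 600.816 ms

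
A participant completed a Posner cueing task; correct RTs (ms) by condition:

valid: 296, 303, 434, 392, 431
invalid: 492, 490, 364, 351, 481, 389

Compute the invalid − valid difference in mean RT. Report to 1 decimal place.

M(valid) = 1856/5 = 371.200
M(invalid) = 2567/6 = 427.833
Difference = 427.833 − 371.200 = 56.633 ms

56.6 ms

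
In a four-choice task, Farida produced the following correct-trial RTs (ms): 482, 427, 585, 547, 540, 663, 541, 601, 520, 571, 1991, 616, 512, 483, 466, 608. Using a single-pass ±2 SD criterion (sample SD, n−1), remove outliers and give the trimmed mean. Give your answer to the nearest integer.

n = 16, ΣRT = 10153, M = 634.562
Σ(x−M)² = 2020655.94; s = √(2020655.94/15) = 367.029
Cutoffs: 634.562 ± 2·367.029 → [-99.5, 1368.6]
Outside: 1991 → excluded.
Retained (n=15): Σ = 8162, mean = 8162/15 = 544.133

544 ms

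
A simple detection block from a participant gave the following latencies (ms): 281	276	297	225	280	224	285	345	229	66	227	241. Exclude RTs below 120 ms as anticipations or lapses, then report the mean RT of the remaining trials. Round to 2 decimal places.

Excluded: 66
Retained (n=11): Σ = 2910
Mean = 2910/11 = 264.5455

264.55 ms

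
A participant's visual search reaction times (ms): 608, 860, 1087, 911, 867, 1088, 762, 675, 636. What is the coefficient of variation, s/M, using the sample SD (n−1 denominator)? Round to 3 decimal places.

n = 9, Σ = 7494, M = 832.6667
Σ(x−M)² = 256948.000; s = √(256948.000/8) = 179.2163
CV = 179.2163 / 832.6667 = 0.21523

0.215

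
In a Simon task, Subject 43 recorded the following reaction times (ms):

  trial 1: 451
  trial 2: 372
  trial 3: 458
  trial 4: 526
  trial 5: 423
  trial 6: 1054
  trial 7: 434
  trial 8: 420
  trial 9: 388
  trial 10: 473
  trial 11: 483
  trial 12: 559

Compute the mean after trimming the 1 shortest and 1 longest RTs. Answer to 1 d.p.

461.5 ms

Sorted: 372, 388, 420, 423, 434, 451, 458, 473, 483, 526, 559, 1054
Drop lowest 1 (372) and highest 1 (1054)
Remaining (n=10): Σ = 4615, mean = 4615/10 = 461.500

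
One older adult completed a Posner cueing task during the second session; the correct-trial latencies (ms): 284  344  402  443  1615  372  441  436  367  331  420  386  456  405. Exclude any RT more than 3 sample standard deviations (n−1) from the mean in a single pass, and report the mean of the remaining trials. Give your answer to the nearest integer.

391 ms

n = 14, ΣRT = 6702, M = 478.714
Σ(x−M)² = 1421294.86; s = √(1421294.86/13) = 330.651
Cutoffs: 478.714 ± 3·330.651 → [-513.2, 1470.7]
Outside: 1615 → excluded.
Retained (n=13): Σ = 5087, mean = 5087/13 = 391.308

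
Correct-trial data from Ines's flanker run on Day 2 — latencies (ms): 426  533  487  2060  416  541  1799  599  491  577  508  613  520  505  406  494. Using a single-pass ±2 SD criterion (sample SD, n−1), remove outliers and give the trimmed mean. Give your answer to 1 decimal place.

508.3 ms

n = 16, ΣRT = 10975, M = 685.938
Σ(x−M)² = 3621248.94; s = √(3621248.94/15) = 491.342
Cutoffs: 685.938 ± 2·491.342 → [-296.7, 1668.6]
Outside: 1799, 2060 → excluded.
Retained (n=14): Σ = 7116, mean = 7116/14 = 508.286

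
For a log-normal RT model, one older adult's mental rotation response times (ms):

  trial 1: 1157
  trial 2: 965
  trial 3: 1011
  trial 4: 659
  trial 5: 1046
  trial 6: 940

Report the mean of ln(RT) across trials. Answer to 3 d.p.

ln(RT): 7.0536, 6.8721, 6.9187, 6.4907, 6.9527, 6.8459
Σ ln(RT) = 41.1337
Mean = 41.1337/6 = 6.85562

6.856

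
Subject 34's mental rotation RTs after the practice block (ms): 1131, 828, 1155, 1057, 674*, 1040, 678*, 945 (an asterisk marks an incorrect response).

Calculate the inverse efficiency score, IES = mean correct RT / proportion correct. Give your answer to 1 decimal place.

1368.0 ms

Correct trials (n=6): 1131, 828, 1155, 1057, 1040, 945
Mean correct RT = 6156/6 = 1026.0000 ms
Proportion correct = 6/8
IES = 1026.0000 / (6/8) = 1368.000 ms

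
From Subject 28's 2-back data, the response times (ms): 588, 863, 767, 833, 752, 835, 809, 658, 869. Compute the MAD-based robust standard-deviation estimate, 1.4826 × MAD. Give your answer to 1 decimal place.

Sorted: 588, 658, 752, 767, 809, 833, 835, 863, 869 → median = 809
|x − 809| sorted: 0, 24, 26, 42, 54, 57, 60, 151, 221 → MAD = 54
Robust SD ≈ 1.4826 × 54 = 80.060

80.1 ms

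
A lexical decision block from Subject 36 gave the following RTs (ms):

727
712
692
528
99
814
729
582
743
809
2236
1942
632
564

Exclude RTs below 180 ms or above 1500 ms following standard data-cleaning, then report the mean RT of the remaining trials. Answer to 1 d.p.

684.7 ms

Excluded: 99, 1942, 2236
Retained (n=11): Σ = 7532
Mean = 7532/11 = 684.7273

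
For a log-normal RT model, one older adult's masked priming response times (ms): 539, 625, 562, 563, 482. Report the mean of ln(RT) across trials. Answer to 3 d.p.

6.314

ln(RT): 6.2897, 6.4378, 6.3315, 6.3333, 6.1779
Σ ln(RT) = 31.5702
Mean = 31.5702/5 = 6.31404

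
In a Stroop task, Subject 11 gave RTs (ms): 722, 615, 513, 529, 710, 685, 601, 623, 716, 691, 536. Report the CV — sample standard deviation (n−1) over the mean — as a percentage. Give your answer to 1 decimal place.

12.6%

n = 11, Σ = 6941, M = 631.0000
Σ(x−M)² = 62836.000; s = √(62836.000/10) = 79.2692
CV = 79.2692 / 631.0000 = 0.12562 = 12.562%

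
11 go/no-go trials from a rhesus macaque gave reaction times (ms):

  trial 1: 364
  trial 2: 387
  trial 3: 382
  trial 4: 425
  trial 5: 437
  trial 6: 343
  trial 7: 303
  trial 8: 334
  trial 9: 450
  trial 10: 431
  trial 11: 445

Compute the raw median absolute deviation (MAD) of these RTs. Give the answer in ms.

44 ms

Sorted: 303, 334, 343, 364, 382, 387, 425, 431, 437, 445, 450 → median = 387
|x − 387|: 23, 0, 5, 38, 50, 44, 84, 53, 63, 44, 58
Sorted deviations: 0, 5, 23, 38, 44, 44, 50, 53, 58, 63, 84 → MAD = 44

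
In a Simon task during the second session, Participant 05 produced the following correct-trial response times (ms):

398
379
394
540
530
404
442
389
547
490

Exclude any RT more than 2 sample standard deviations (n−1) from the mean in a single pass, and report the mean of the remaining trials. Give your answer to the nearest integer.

n = 10, ΣRT = 4513, M = 451.300
Σ(x−M)² = 42274.10; s = √(42274.10/9) = 68.536
Cutoffs: 451.300 ± 2·68.536 → [314.2, 588.4]
No RTs fall outside the cutoffs; all 10 retained. Mean = 4513/10 = 451.300

451 ms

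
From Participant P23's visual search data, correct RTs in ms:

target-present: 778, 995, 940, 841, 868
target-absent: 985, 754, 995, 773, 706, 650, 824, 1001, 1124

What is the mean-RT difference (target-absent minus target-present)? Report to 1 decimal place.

M(target-present) = 4422/5 = 884.400
M(target-absent) = 7812/9 = 868.000
Difference = 868.000 − 884.400 = -16.400 ms

-16.4 ms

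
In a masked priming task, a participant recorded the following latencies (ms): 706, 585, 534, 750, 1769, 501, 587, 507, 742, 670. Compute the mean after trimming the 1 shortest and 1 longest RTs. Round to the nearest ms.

635 ms

Sorted: 501, 507, 534, 585, 587, 670, 706, 742, 750, 1769
Drop lowest 1 (501) and highest 1 (1769)
Remaining (n=8): Σ = 5081, mean = 5081/8 = 635.125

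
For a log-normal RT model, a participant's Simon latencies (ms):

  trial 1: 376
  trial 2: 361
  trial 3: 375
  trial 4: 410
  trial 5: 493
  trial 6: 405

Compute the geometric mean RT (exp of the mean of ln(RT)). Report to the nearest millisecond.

ln(RT): 5.9296, 5.8889, 5.9269, 6.0162, 6.2005, 6.0039
Mean ln(RT) = 35.9659/6 = 5.99432
Geometric mean = exp(5.99432) = 401.15 ms

401 ms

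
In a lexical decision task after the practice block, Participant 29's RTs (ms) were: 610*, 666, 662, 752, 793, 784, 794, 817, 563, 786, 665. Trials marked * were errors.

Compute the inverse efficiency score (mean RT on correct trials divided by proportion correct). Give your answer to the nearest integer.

801 ms

Correct trials (n=10): 666, 662, 752, 793, 784, 794, 817, 563, 786, 665
Mean correct RT = 7282/10 = 728.2000 ms
Proportion correct = 10/11
IES = 728.2000 / (10/11) = 801.020 ms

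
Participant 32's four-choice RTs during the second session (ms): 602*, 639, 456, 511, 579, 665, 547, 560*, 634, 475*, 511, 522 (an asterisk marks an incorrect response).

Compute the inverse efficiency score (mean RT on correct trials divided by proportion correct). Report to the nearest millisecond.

750 ms

Correct trials (n=9): 639, 456, 511, 579, 665, 547, 634, 511, 522
Mean correct RT = 5064/9 = 562.6667 ms
Proportion correct = 9/12
IES = 562.6667 / (9/12) = 750.222 ms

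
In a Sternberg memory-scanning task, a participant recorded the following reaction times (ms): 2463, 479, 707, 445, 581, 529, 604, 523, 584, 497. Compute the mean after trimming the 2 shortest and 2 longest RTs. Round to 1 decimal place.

553.0 ms

Sorted: 445, 479, 497, 523, 529, 581, 584, 604, 707, 2463
Drop lowest 2 (445, 479) and highest 2 (707, 2463)
Remaining (n=6): Σ = 3318, mean = 3318/6 = 553.000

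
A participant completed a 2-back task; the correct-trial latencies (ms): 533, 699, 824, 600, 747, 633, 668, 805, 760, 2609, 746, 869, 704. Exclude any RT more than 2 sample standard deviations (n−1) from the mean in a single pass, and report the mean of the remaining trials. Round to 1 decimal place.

715.7 ms

n = 13, ΣRT = 11197, M = 861.308
Σ(x−M)² = 3412324.77; s = √(3412324.77/12) = 533.255
Cutoffs: 861.308 ± 2·533.255 → [-205.2, 1927.8]
Outside: 2609 → excluded.
Retained (n=12): Σ = 8588, mean = 8588/12 = 715.667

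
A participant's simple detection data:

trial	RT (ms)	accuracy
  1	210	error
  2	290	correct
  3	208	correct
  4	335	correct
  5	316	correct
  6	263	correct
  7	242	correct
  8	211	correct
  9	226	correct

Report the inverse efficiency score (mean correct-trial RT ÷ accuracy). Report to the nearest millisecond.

Correct trials (n=8): 290, 208, 335, 316, 263, 242, 211, 226
Mean correct RT = 2091/8 = 261.3750 ms
Proportion correct = 8/9
IES = 261.3750 / (8/9) = 294.047 ms

294 ms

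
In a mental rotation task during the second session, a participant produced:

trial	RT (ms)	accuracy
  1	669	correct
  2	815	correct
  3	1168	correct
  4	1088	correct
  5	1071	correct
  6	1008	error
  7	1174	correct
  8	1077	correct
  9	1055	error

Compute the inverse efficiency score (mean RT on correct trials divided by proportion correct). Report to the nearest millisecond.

Correct trials (n=7): 669, 815, 1168, 1088, 1071, 1174, 1077
Mean correct RT = 7062/7 = 1008.8571 ms
Proportion correct = 7/9
IES = 1008.8571 / (7/9) = 1297.102 ms

1297 ms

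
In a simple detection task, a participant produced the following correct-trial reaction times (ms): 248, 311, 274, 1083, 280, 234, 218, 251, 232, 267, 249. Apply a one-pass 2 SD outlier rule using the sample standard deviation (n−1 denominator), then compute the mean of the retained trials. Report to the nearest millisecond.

n = 11, ΣRT = 3647, M = 331.545
Σ(x−M)² = 627838.73; s = √(627838.73/10) = 250.567
Cutoffs: 331.545 ± 2·250.567 → [-169.6, 832.7]
Outside: 1083 → excluded.
Retained (n=10): Σ = 2564, mean = 2564/10 = 256.400

256 ms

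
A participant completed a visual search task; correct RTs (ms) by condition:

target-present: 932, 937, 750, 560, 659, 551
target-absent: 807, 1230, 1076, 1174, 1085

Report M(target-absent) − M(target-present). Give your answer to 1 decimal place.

342.9 ms

M(target-present) = 4389/6 = 731.500
M(target-absent) = 5372/5 = 1074.400
Difference = 1074.400 − 731.500 = 342.900 ms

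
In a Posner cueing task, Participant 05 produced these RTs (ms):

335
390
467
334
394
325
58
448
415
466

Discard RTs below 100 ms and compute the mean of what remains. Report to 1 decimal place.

Excluded: 58
Retained (n=9): Σ = 3574
Mean = 3574/9 = 397.1111

397.1 ms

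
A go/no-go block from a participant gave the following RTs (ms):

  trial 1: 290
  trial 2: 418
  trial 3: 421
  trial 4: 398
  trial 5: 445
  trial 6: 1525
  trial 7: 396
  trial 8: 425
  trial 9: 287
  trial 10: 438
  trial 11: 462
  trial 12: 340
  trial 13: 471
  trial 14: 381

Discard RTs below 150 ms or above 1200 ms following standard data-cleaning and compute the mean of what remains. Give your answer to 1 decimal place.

Excluded: 1525
Retained (n=13): Σ = 5172
Mean = 5172/13 = 397.8462

397.8 ms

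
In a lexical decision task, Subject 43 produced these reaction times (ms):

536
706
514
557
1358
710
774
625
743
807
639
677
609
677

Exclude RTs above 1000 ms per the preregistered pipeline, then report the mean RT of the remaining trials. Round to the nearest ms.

660 ms

Excluded: 1358
Retained (n=13): Σ = 8574
Mean = 8574/13 = 659.5385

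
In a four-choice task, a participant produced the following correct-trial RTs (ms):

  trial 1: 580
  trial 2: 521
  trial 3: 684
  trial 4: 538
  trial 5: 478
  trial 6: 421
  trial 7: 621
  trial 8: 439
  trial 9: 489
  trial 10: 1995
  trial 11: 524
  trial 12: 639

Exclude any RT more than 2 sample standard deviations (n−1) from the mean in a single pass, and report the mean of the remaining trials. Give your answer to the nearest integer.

n = 12, ΣRT = 7929, M = 660.750
Σ(x−M)² = 2012184.25; s = √(2012184.25/11) = 427.698
Cutoffs: 660.750 ± 2·427.698 → [-194.6, 1516.1]
Outside: 1995 → excluded.
Retained (n=11): Σ = 5934, mean = 5934/11 = 539.455

539 ms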